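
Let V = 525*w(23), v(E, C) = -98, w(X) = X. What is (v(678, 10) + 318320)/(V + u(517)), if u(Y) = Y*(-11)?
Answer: 159111/3194 ≈ 49.816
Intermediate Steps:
u(Y) = -11*Y
V = 12075 (V = 525*23 = 12075)
(v(678, 10) + 318320)/(V + u(517)) = (-98 + 318320)/(12075 - 11*517) = 318222/(12075 - 5687) = 318222/6388 = 318222*(1/6388) = 159111/3194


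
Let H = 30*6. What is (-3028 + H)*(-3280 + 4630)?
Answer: -3844800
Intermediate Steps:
H = 180
(-3028 + H)*(-3280 + 4630) = (-3028 + 180)*(-3280 + 4630) = -2848*1350 = -3844800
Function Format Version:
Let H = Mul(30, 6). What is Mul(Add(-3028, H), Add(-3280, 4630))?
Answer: -3844800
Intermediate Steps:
H = 180
Mul(Add(-3028, H), Add(-3280, 4630)) = Mul(Add(-3028, 180), Add(-3280, 4630)) = Mul(-2848, 1350) = -3844800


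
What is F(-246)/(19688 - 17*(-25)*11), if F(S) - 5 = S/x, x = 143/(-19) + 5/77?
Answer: 207239/132973254 ≈ 0.0015585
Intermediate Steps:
x = -10916/1463 (x = 143*(-1/19) + 5*(1/77) = -143/19 + 5/77 = -10916/1463 ≈ -7.4614)
F(S) = 5 - 1463*S/10916 (F(S) = 5 + S/(-10916/1463) = 5 + S*(-1463/10916) = 5 - 1463*S/10916)
F(-246)/(19688 - 17*(-25)*11) = (5 - 1463/10916*(-246))/(19688 - 17*(-25)*11) = (5 + 179949/5458)/(19688 + 425*11) = 207239/(5458*(19688 + 4675)) = (207239/5458)/24363 = (207239/5458)*(1/24363) = 207239/132973254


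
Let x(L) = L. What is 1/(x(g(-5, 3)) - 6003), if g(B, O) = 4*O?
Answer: -1/5991 ≈ -0.00016692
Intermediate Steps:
1/(x(g(-5, 3)) - 6003) = 1/(4*3 - 6003) = 1/(12 - 6003) = 1/(-5991) = -1/5991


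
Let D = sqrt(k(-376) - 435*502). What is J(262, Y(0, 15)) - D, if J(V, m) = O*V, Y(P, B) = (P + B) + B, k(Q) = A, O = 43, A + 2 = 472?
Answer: 11266 - 10*I*sqrt(2179) ≈ 11266.0 - 466.8*I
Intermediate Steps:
A = 470 (A = -2 + 472 = 470)
k(Q) = 470
Y(P, B) = P + 2*B (Y(P, B) = (B + P) + B = P + 2*B)
J(V, m) = 43*V
D = 10*I*sqrt(2179) (D = sqrt(470 - 435*502) = sqrt(470 - 1*218370) = sqrt(470 - 218370) = sqrt(-217900) = 10*I*sqrt(2179) ≈ 466.8*I)
J(262, Y(0, 15)) - D = 43*262 - 10*I*sqrt(2179) = 11266 - 10*I*sqrt(2179)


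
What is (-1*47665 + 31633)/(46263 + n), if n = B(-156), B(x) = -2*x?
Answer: -5344/15525 ≈ -0.34422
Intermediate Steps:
n = 312 (n = -2*(-156) = 312)
(-1*47665 + 31633)/(46263 + n) = (-1*47665 + 31633)/(46263 + 312) = (-47665 + 31633)/46575 = -16032*1/46575 = -5344/15525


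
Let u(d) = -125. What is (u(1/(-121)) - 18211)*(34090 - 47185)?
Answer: 240109920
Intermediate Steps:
(u(1/(-121)) - 18211)*(34090 - 47185) = (-125 - 18211)*(34090 - 47185) = -18336*(-13095) = 240109920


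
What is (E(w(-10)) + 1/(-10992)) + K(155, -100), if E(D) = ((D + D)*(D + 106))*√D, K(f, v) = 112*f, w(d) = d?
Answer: 190821119/10992 - 1920*I*√10 ≈ 17360.0 - 6071.6*I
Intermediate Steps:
E(D) = 2*D^(3/2)*(106 + D) (E(D) = ((2*D)*(106 + D))*√D = (2*D*(106 + D))*√D = 2*D^(3/2)*(106 + D))
(E(w(-10)) + 1/(-10992)) + K(155, -100) = (2*(-10)^(3/2)*(106 - 10) + 1/(-10992)) + 112*155 = (2*(-10*I*√10)*96 - 1/10992) + 17360 = (-1920*I*√10 - 1/10992) + 17360 = (-1/10992 - 1920*I*√10) + 17360 = 190821119/10992 - 1920*I*√10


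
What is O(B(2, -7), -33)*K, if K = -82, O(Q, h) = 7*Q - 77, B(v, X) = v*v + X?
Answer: 8036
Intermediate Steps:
B(v, X) = X + v² (B(v, X) = v² + X = X + v²)
O(Q, h) = -77 + 7*Q
O(B(2, -7), -33)*K = (-77 + 7*(-7 + 2²))*(-82) = (-77 + 7*(-7 + 4))*(-82) = (-77 + 7*(-3))*(-82) = (-77 - 21)*(-82) = -98*(-82) = 8036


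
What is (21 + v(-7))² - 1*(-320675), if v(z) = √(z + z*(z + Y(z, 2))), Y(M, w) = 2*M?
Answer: 321256 + 84*√35 ≈ 3.2175e+5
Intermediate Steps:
v(z) = √(z + 3*z²) (v(z) = √(z + z*(z + 2*z)) = √(z + z*(3*z)) = √(z + 3*z²))
(21 + v(-7))² - 1*(-320675) = (21 + √(-7*(1 + 3*(-7))))² - 1*(-320675) = (21 + √(-7*(1 - 21)))² + 320675 = (21 + √(-7*(-20)))² + 320675 = (21 + √140)² + 320675 = (21 + 2*√35)² + 320675 = 320675 + (21 + 2*√35)²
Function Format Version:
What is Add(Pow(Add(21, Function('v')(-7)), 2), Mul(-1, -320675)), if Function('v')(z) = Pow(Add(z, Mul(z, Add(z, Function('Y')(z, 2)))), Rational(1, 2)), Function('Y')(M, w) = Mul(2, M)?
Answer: Add(321256, Mul(84, Pow(35, Rational(1, 2)))) ≈ 3.2175e+5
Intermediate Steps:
Function('v')(z) = Pow(Add(z, Mul(3, Pow(z, 2))), Rational(1, 2)) (Function('v')(z) = Pow(Add(z, Mul(z, Add(z, Mul(2, z)))), Rational(1, 2)) = Pow(Add(z, Mul(z, Mul(3, z))), Rational(1, 2)) = Pow(Add(z, Mul(3, Pow(z, 2))), Rational(1, 2)))
Add(Pow(Add(21, Function('v')(-7)), 2), Mul(-1, -320675)) = Add(Pow(Add(21, Pow(Mul(-7, Add(1, Mul(3, -7))), Rational(1, 2))), 2), Mul(-1, -320675)) = Add(Pow(Add(21, Pow(Mul(-7, Add(1, -21)), Rational(1, 2))), 2), 320675) = Add(Pow(Add(21, Pow(Mul(-7, -20), Rational(1, 2))), 2), 320675) = Add(Pow(Add(21, Pow(140, Rational(1, 2))), 2), 320675) = Add(Pow(Add(21, Mul(2, Pow(35, Rational(1, 2)))), 2), 320675) = Add(320675, Pow(Add(21, Mul(2, Pow(35, Rational(1, 2)))), 2))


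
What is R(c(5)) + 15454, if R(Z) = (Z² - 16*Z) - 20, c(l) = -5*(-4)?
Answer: 15514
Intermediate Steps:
c(l) = 20
R(Z) = -20 + Z² - 16*Z
R(c(5)) + 15454 = (-20 + 20² - 16*20) + 15454 = (-20 + 400 - 320) + 15454 = 60 + 15454 = 15514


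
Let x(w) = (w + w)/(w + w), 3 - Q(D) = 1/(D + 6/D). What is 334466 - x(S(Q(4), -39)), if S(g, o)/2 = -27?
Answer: 334465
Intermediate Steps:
Q(D) = 3 - 1/(D + 6/D)
S(g, o) = -54 (S(g, o) = 2*(-27) = -54)
x(w) = 1 (x(w) = (2*w)/((2*w)) = (2*w)*(1/(2*w)) = 1)
334466 - x(S(Q(4), -39)) = 334466 - 1*1 = 334466 - 1 = 334465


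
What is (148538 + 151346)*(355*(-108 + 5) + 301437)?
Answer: 79430874848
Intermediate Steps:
(148538 + 151346)*(355*(-108 + 5) + 301437) = 299884*(355*(-103) + 301437) = 299884*(-36565 + 301437) = 299884*264872 = 79430874848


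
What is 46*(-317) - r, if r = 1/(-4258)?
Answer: -62090155/4258 ≈ -14582.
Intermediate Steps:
r = -1/4258 ≈ -0.00023485
46*(-317) - r = 46*(-317) - 1*(-1/4258) = -14582 + 1/4258 = -62090155/4258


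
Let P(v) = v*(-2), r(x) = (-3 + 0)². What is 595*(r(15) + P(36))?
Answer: -37485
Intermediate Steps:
r(x) = 9 (r(x) = (-3)² = 9)
P(v) = -2*v
595*(r(15) + P(36)) = 595*(9 - 2*36) = 595*(9 - 72) = 595*(-63) = -37485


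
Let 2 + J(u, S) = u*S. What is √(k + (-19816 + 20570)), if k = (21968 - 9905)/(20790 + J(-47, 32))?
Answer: √7795127931/3214 ≈ 27.470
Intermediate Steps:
J(u, S) = -2 + S*u (J(u, S) = -2 + u*S = -2 + S*u)
k = 4021/6428 (k = (21968 - 9905)/(20790 + (-2 + 32*(-47))) = 12063/(20790 + (-2 - 1504)) = 12063/(20790 - 1506) = 12063/19284 = 12063*(1/19284) = 4021/6428 ≈ 0.62554)
√(k + (-19816 + 20570)) = √(4021/6428 + (-19816 + 20570)) = √(4021/6428 + 754) = √(4850733/6428) = √7795127931/3214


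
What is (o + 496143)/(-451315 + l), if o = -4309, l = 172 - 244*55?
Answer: -491834/464563 ≈ -1.0587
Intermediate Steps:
l = -13248 (l = 172 - 13420 = -13248)
(o + 496143)/(-451315 + l) = (-4309 + 496143)/(-451315 - 13248) = 491834/(-464563) = 491834*(-1/464563) = -491834/464563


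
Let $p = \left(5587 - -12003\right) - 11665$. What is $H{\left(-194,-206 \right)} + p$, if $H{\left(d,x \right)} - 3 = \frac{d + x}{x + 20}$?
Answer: $\frac{551504}{93} \approx 5930.1$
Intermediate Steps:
$H{\left(d,x \right)} = 3 + \frac{d + x}{20 + x}$ ($H{\left(d,x \right)} = 3 + \frac{d + x}{x + 20} = 3 + \frac{d + x}{20 + x}$)
$p = 5925$ ($p = \left(5587 + 12003\right) - 11665 = 17590 - 11665 = 5925$)
$H{\left(-194,-206 \right)} + p = \frac{60 - 194 + 4 \left(-206\right)}{20 - 206} + 5925 = \frac{60 - 194 - 824}{-186} + 5925 = \left(- \frac{1}{186}\right) \left(-958\right) + 5925 = \frac{479}{93} + 5925 = \frac{551504}{93}$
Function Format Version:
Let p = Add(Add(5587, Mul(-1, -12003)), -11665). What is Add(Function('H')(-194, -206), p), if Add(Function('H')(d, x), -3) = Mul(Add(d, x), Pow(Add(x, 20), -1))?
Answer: Rational(551504, 93) ≈ 5930.1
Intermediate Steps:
Function('H')(d, x) = Add(3, Mul(Pow(Add(20, x), -1), Add(d, x))) (Function('H')(d, x) = Add(3, Mul(Add(d, x), Pow(Add(x, 20), -1))) = Add(3, Mul(Add(d, x), Pow(Add(20, x), -1))) = Add(3, Mul(Pow(Add(20, x), -1), Add(d, x))))
p = 5925 (p = Add(Add(5587, 12003), -11665) = Add(17590, -11665) = 5925)
Add(Function('H')(-194, -206), p) = Add(Mul(Pow(Add(20, -206), -1), Add(60, -194, Mul(4, -206))), 5925) = Add(Mul(Pow(-186, -1), Add(60, -194, -824)), 5925) = Add(Mul(Rational(-1, 186), -958), 5925) = Add(Rational(479, 93), 5925) = Rational(551504, 93)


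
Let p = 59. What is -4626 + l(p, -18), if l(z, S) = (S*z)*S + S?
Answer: 14472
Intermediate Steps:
l(z, S) = S + z*S**2 (l(z, S) = z*S**2 + S = S + z*S**2)
-4626 + l(p, -18) = -4626 - 18*(1 - 18*59) = -4626 - 18*(1 - 1062) = -4626 - 18*(-1061) = -4626 + 19098 = 14472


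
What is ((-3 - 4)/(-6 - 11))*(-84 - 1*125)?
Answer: -1463/17 ≈ -86.059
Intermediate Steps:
((-3 - 4)/(-6 - 11))*(-84 - 1*125) = (-7/(-17))*(-84 - 125) = -7*(-1/17)*(-209) = (7/17)*(-209) = -1463/17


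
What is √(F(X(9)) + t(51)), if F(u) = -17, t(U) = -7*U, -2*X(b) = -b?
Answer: I*√374 ≈ 19.339*I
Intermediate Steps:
X(b) = b/2 (X(b) = -(-1)*b/2 = b/2)
√(F(X(9)) + t(51)) = √(-17 - 7*51) = √(-17 - 357) = √(-374) = I*√374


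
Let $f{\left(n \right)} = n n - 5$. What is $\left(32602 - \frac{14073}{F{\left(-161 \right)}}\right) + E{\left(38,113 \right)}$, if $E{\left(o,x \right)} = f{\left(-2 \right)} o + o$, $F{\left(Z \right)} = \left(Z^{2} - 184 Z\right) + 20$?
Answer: $\frac{1811516057}{55565} \approx 32602.0$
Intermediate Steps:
$f{\left(n \right)} = -5 + n^{2}$ ($f{\left(n \right)} = n^{2} - 5 = -5 + n^{2}$)
$F{\left(Z \right)} = 20 + Z^{2} - 184 Z$
$E{\left(o,x \right)} = 0$ ($E{\left(o,x \right)} = \left(-5 + \left(-2\right)^{2}\right) o + o = \left(-5 + 4\right) o + o = - o + o = 0$)
$\left(32602 - \frac{14073}{F{\left(-161 \right)}}\right) + E{\left(38,113 \right)} = \left(32602 - \frac{14073}{20 + \left(-161\right)^{2} - -29624}\right) + 0 = \left(32602 - \frac{14073}{20 + 25921 + 29624}\right) + 0 = \left(32602 - \frac{14073}{55565}\right) + 0 = \frac{1811516057}{55565} + 0 = \frac{1811516057}{55565}$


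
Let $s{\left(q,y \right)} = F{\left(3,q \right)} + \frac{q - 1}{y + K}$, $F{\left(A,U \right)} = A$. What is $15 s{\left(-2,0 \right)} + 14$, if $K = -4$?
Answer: $\frac{281}{4} \approx 70.25$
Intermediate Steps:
$s{\left(q,y \right)} = 3 + \frac{-1 + q}{-4 + y}$ ($s{\left(q,y \right)} = 3 + \frac{q - 1}{y - 4} = 3 + \frac{-1 + q}{-4 + y}$)
$15 s{\left(-2,0 \right)} + 14 = 15 \frac{-13 - 2 + 3 \cdot 0}{-4 + 0} + 14 = 15 \frac{-13 - 2 + 0}{-4} + 14 = 15 \left(\left(- \frac{1}{4}\right) \left(-15\right)\right) + 14 = 15 \cdot \frac{15}{4} + 14 = \frac{225}{4} + 14 = \frac{281}{4}$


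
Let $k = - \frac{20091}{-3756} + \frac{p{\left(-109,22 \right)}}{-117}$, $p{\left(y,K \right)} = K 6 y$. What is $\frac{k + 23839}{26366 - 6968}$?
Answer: $\frac{1170276467}{947165544} \approx 1.2356$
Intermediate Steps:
$p{\left(y,K \right)} = 6 K y$
$k = \frac{6265775}{48828}$ ($k = - \frac{20091}{-3756} + \frac{6 \cdot 22 \left(-109\right)}{-117} = \left(-20091\right) \left(- \frac{1}{3756}\right) - - \frac{4796}{39} = \frac{6697}{1252} + \frac{4796}{39} = \frac{6265775}{48828} \approx 128.32$)
$\frac{k + 23839}{26366 - 6968} = \frac{\frac{6265775}{48828} + 23839}{26366 - 6968} = \frac{1170276467}{48828 \cdot 19398} = \frac{1170276467}{48828} \cdot \frac{1}{19398} = \frac{1170276467}{947165544}$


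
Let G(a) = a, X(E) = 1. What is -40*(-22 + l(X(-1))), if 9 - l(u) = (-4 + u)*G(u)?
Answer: 400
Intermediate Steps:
l(u) = 9 - u*(-4 + u) (l(u) = 9 - (-4 + u)*u = 9 - u*(-4 + u))
-40*(-22 + l(X(-1))) = -40*(-22 + (9 - 1*1**2 + 4*1)) = -40*(-22 + (9 - 1*1 + 4)) = -40*(-22 + (9 - 1 + 4)) = -40*(-22 + 12) = -40*(-10) = 400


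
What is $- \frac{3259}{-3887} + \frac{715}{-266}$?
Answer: $- \frac{1912311}{1033942} \approx -1.8495$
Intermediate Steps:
$- \frac{3259}{-3887} + \frac{715}{-266} = \left(-3259\right) \left(- \frac{1}{3887}\right) + 715 \left(- \frac{1}{266}\right) = \frac{3259}{3887} - \frac{715}{266} = - \frac{1912311}{1033942}$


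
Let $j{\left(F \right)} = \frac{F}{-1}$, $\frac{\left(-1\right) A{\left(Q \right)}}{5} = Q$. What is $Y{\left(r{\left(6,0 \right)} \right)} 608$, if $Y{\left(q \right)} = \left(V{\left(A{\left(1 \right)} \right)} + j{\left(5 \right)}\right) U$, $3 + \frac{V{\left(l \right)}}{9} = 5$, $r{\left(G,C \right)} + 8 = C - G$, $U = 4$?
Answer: $31616$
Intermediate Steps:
$A{\left(Q \right)} = - 5 Q$
$j{\left(F \right)} = - F$ ($j{\left(F \right)} = F \left(-1\right) = - F$)
$r{\left(G,C \right)} = -8 + C - G$ ($r{\left(G,C \right)} = -8 + \left(C - G\right) = -8 + C - G$)
$V{\left(l \right)} = 18$ ($V{\left(l \right)} = -27 + 9 \cdot 5 = -27 + 45 = 18$)
$Y{\left(q \right)} = 52$ ($Y{\left(q \right)} = \left(18 - 5\right) 4 = 13 \cdot 4 = 52$)
$Y{\left(r{\left(6,0 \right)} \right)} 608 = 52 \cdot 608 = 31616$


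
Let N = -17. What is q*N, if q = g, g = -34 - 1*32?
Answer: 1122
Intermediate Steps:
g = -66 (g = -34 - 32 = -66)
q = -66
q*N = -66*(-17) = 1122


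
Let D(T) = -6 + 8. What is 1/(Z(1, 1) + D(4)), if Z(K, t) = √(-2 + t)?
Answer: ⅖ - I/5 ≈ 0.4 - 0.2*I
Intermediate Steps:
D(T) = 2
1/(Z(1, 1) + D(4)) = 1/(√(-2 + 1) + 2) = 1/(√(-1) + 2) = 1/(I + 2) = 1/(2 + I) = (2 - I)/5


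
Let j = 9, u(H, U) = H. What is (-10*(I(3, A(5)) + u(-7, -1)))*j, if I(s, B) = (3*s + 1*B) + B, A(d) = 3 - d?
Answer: 180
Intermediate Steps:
I(s, B) = 2*B + 3*s (I(s, B) = (3*s + B) + B = (B + 3*s) + B = 2*B + 3*s)
(-10*(I(3, A(5)) + u(-7, -1)))*j = -10*((2*(3 - 1*5) + 3*3) - 7)*9 = -10*((2*(3 - 5) + 9) - 7)*9 = -10*((2*(-2) + 9) - 7)*9 = -10*((-4 + 9) - 7)*9 = -10*(5 - 7)*9 = -10*(-2)*9 = 20*9 = 180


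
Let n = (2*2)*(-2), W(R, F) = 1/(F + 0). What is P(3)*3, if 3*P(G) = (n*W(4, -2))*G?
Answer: 12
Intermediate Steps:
W(R, F) = 1/F
n = -8 (n = 4*(-2) = -8)
P(G) = 4*G/3 (P(G) = ((-8/(-2))*G)/3 = ((-8*(-½))*G)/3 = (4*G)/3 = 4*G/3)
P(3)*3 = ((4/3)*3)*3 = 4*3 = 12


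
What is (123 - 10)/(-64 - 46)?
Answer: -113/110 ≈ -1.0273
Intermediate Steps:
(123 - 10)/(-64 - 46) = 113/(-110) = -1/110*113 = -113/110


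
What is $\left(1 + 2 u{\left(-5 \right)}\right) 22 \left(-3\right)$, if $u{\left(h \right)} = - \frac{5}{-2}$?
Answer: $-396$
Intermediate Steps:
$u{\left(h \right)} = \frac{5}{2}$ ($u{\left(h \right)} = \left(-5\right) \left(- \frac{1}{2}\right) = \frac{5}{2}$)
$\left(1 + 2 u{\left(-5 \right)}\right) 22 \left(-3\right) = \left(1 + 2 \cdot \frac{5}{2}\right) 22 \left(-3\right) = \left(1 + 5\right) 22 \left(-3\right) = 6 \cdot 22 \left(-3\right) = 132 \left(-3\right) = -396$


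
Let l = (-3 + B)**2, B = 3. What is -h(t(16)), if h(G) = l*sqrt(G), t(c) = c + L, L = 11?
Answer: 0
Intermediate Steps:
t(c) = 11 + c (t(c) = c + 11 = 11 + c)
l = 0 (l = (-3 + 3)**2 = 0**2 = 0)
h(G) = 0 (h(G) = 0*sqrt(G) = 0)
-h(t(16)) = -1*0 = 0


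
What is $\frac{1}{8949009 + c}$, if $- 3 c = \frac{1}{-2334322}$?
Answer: $\frac{7002966}{62669605760695} \approx 1.1174 \cdot 10^{-7}$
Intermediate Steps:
$c = \frac{1}{7002966}$ ($c = - \frac{1}{3 \left(-2334322\right)} = \left(- \frac{1}{3}\right) \left(- \frac{1}{2334322}\right) = \frac{1}{7002966} \approx 1.428 \cdot 10^{-7}$)
$\frac{1}{8949009 + c} = \frac{1}{8949009 + \frac{1}{7002966}} = \frac{1}{\frac{62669605760695}{7002966}} = \frac{7002966}{62669605760695}$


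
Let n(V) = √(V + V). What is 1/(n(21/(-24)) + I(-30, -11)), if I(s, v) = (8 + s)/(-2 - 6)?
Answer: 44/149 - 8*I*√7/149 ≈ 0.2953 - 0.14205*I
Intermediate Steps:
n(V) = √2*√V (n(V) = √(2*V) = √2*√V)
I(s, v) = -1 - s/8 (I(s, v) = (8 + s)/(-8) = (8 + s)*(-⅛) = -1 - s/8)
1/(n(21/(-24)) + I(-30, -11)) = 1/(√2*√(21/(-24)) + (-1 - ⅛*(-30))) = 1/(√2*√(21*(-1/24)) + (-1 + 15/4)) = 1/(√2*√(-7/8) + 11/4) = 1/(√2*(I*√14/4) + 11/4) = 1/(I*√7/2 + 11/4) = 1/(11/4 + I*√7/2)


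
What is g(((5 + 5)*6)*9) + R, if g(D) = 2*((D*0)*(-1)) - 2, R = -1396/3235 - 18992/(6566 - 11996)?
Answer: 1872674/1756605 ≈ 1.0661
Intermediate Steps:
R = 5385884/1756605 (R = -1396*1/3235 - 18992/(-5430) = -1396/3235 - 18992*(-1/5430) = -1396/3235 + 9496/2715 = 5385884/1756605 ≈ 3.0661)
g(D) = -2 (g(D) = 2*(0*(-1)) - 2 = 2*0 - 2 = 0 - 2 = -2)
g(((5 + 5)*6)*9) + R = -2 + 5385884/1756605 = 1872674/1756605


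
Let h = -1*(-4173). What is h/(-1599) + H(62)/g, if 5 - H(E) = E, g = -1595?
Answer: -168328/65395 ≈ -2.5740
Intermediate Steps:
H(E) = 5 - E
h = 4173
h/(-1599) + H(62)/g = 4173/(-1599) + (5 - 1*62)/(-1595) = 4173*(-1/1599) + (5 - 62)*(-1/1595) = -107/41 - 57*(-1/1595) = -107/41 + 57/1595 = -168328/65395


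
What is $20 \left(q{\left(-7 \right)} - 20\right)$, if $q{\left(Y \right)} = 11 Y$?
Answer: $-1940$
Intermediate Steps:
$20 \left(q{\left(-7 \right)} - 20\right) = 20 \left(11 \left(-7\right) - 20\right) = 20 \left(-77 - 20\right) = 20 \left(-97\right) = -1940$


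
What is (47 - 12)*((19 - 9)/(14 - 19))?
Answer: -70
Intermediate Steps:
(47 - 12)*((19 - 9)/(14 - 19)) = 35*(10/(-5)) = 35*(10*(-⅕)) = 35*(-2) = -70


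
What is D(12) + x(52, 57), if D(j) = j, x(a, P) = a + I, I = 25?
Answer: 89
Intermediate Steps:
x(a, P) = 25 + a (x(a, P) = a + 25 = 25 + a)
D(12) + x(52, 57) = 12 + (25 + 52) = 12 + 77 = 89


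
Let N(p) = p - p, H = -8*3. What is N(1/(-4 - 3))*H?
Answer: 0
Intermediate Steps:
H = -24
N(p) = 0
N(1/(-4 - 3))*H = 0*(-24) = 0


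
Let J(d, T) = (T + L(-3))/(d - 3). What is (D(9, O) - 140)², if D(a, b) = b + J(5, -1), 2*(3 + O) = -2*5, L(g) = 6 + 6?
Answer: 81225/4 ≈ 20306.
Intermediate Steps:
L(g) = 12
O = -8 (O = -3 + (-2*5)/2 = -3 + (½)*(-10) = -3 - 5 = -8)
J(d, T) = (12 + T)/(-3 + d) (J(d, T) = (T + 12)/(d - 3) = (12 + T)/(-3 + d))
D(a, b) = 11/2 + b (D(a, b) = b + (12 - 1)/(-3 + 5) = b + 11/2 = 11/2 + b)
(D(9, O) - 140)² = ((11/2 - 8) - 140)² = (-5/2 - 140)² = (-285/2)² = 81225/4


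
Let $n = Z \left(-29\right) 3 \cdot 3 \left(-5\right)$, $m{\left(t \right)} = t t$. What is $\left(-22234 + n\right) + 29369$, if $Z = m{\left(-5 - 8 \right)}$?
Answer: $227680$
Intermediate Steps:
$m{\left(t \right)} = t^{2}$
$Z = 169$ ($Z = \left(-5 - 8\right)^{2} = \left(-13\right)^{2} = 169$)
$n = 220545$ ($n = 169 \left(-29\right) 3 \cdot 3 \left(-5\right) = - 4901 \cdot 9 \left(-5\right) = \left(-4901\right) \left(-45\right) = 220545$)
$\left(-22234 + n\right) + 29369 = \left(-22234 + 220545\right) + 29369 = 198311 + 29369 = 227680$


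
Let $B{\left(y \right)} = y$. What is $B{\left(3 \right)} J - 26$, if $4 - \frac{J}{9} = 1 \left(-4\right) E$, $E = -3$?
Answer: $-242$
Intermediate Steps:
$J = -72$ ($J = 36 - 9 \cdot 1 \left(-4\right) \left(-3\right) = 36 - 9 \left(\left(-4\right) \left(-3\right)\right) = 36 - 108 = -72$)
$B{\left(3 \right)} J - 26 = 3 \left(-72\right) - 26 = -216 - 26 = -242$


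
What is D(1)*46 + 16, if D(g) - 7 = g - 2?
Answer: 292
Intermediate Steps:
D(g) = 5 + g (D(g) = 7 + (g - 2) = 7 + (-2 + g) = 5 + g)
D(1)*46 + 16 = (5 + 1)*46 + 16 = 6*46 + 16 = 276 + 16 = 292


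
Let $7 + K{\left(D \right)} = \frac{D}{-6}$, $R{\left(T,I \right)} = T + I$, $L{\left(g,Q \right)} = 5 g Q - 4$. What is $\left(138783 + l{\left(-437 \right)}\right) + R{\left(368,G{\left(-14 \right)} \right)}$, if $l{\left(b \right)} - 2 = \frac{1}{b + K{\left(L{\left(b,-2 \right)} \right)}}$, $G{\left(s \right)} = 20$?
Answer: $\frac{489193092}{3515} \approx 1.3917 \cdot 10^{5}$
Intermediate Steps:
$L{\left(g,Q \right)} = -4 + 5 Q g$ ($L{\left(g,Q \right)} = 5 Q g - 4 = -4 + 5 Q g$)
$R{\left(T,I \right)} = I + T$
$K{\left(D \right)} = -7 - \frac{D}{6}$ ($K{\left(D \right)} = -7 + \frac{D}{-6} = -7 + D \left(- \frac{1}{6}\right) = -7 - \frac{D}{6}$)
$l{\left(b \right)} = 2 + \frac{1}{- \frac{19}{3} + \frac{8 b}{3}}$ ($l{\left(b \right)} = 2 + \frac{1}{b - \left(7 + \frac{-4 + 5 \left(-2\right) b}{6}\right)} = 2 + \frac{1}{b - \left(7 + \frac{-4 - 10 b}{6}\right)} = 2 + \frac{1}{b + \left(-7 + \left(\frac{2}{3} + \frac{5 b}{3}\right)\right)} = 2 + \frac{1}{b + \left(- \frac{19}{3} + \frac{5 b}{3}\right)} = 2 + \frac{1}{- \frac{19}{3} + \frac{8 b}{3}}$)
$\left(138783 + l{\left(-437 \right)}\right) + R{\left(368,G{\left(-14 \right)} \right)} = \left(138783 + \frac{-35 + 16 \left(-437\right)}{-19 + 8 \left(-437\right)}\right) + \left(20 + 368\right) = \left(138783 + \frac{-35 - 6992}{-19 - 3496}\right) + 388 = \left(138783 + \frac{1}{-3515} \left(-7027\right)\right) + 388 = \left(138783 - - \frac{7027}{3515}\right) + 388 = \left(138783 + \frac{7027}{3515}\right) + 388 = \frac{487829272}{3515} + 388 = \frac{489193092}{3515}$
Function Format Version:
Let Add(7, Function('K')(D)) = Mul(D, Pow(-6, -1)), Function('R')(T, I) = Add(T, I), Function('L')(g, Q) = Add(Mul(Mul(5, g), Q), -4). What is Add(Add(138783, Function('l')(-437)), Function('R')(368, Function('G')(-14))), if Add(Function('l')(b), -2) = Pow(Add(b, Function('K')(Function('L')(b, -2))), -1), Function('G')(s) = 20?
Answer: Rational(489193092, 3515) ≈ 1.3917e+5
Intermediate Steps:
Function('L')(g, Q) = Add(-4, Mul(5, Q, g)) (Function('L')(g, Q) = Add(Mul(5, Q, g), -4) = Add(-4, Mul(5, Q, g)))
Function('R')(T, I) = Add(I, T)
Function('K')(D) = Add(-7, Mul(Rational(-1, 6), D)) (Function('K')(D) = Add(-7, Mul(D, Pow(-6, -1))) = Add(-7, Mul(D, Rational(-1, 6))) = Add(-7, Mul(Rational(-1, 6), D)))
Function('l')(b) = Add(2, Pow(Add(Rational(-19, 3), Mul(Rational(8, 3), b)), -1)) (Function('l')(b) = Add(2, Pow(Add(b, Add(-7, Mul(Rational(-1, 6), Add(-4, Mul(5, -2, b))))), -1)) = Add(2, Pow(Add(b, Add(-7, Mul(Rational(-1, 6), Add(-4, Mul(-10, b))))), -1)) = Add(2, Pow(Add(b, Add(-7, Add(Rational(2, 3), Mul(Rational(5, 3), b)))), -1)) = Add(2, Pow(Add(b, Add(Rational(-19, 3), Mul(Rational(5, 3), b))), -1)) = Add(2, Pow(Add(Rational(-19, 3), Mul(Rational(8, 3), b)), -1)))
Add(Add(138783, Function('l')(-437)), Function('R')(368, Function('G')(-14))) = Add(Add(138783, Mul(Pow(Add(-19, Mul(8, -437)), -1), Add(-35, Mul(16, -437)))), Add(20, 368)) = Add(Add(138783, Mul(Pow(Add(-19, -3496), -1), Add(-35, -6992))), 388) = Add(Add(138783, Mul(Pow(-3515, -1), -7027)), 388) = Add(Add(138783, Mul(Rational(-1, 3515), -7027)), 388) = Add(Add(138783, Rational(7027, 3515)), 388) = Add(Rational(487829272, 3515), 388) = Rational(489193092, 3515)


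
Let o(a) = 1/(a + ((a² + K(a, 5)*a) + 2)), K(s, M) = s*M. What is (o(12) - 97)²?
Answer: 7253077225/770884 ≈ 9408.8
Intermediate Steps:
K(s, M) = M*s
o(a) = 1/(2 + a + 6*a²) (o(a) = 1/(a + ((a² + (5*a)*a) + 2)) = 1/(a + ((a² + 5*a²) + 2)) = 1/(a + (6*a² + 2)) = 1/(a + (2 + 6*a²)) = 1/(2 + a + 6*a²))
(o(12) - 97)² = (1/(2 + 12 + 6*12²) - 97)² = (1/(2 + 12 + 6*144) - 97)² = (1/(2 + 12 + 864) - 97)² = (1/878 - 97)² = (-85165/878)² = 7253077225/770884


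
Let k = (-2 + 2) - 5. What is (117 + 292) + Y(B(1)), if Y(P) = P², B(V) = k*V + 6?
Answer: 410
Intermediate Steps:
k = -5 (k = 0 - 5 = -5)
B(V) = 6 - 5*V (B(V) = -5*V + 6 = 6 - 5*V)
(117 + 292) + Y(B(1)) = (117 + 292) + (6 - 5*1)² = 409 + (6 - 5)² = 409 + 1² = 409 + 1 = 410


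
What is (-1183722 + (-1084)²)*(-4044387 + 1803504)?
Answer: 19419492078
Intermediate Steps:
(-1183722 + (-1084)²)*(-4044387 + 1803504) = (-1183722 + 1175056)*(-2240883) = -8666*(-2240883) = 19419492078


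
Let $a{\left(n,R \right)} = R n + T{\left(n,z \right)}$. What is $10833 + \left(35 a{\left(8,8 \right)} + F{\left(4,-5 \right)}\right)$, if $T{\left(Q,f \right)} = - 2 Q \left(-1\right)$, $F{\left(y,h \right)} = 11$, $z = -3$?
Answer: $13644$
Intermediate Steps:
$T{\left(Q,f \right)} = 2 Q$
$a{\left(n,R \right)} = 2 n + R n$ ($a{\left(n,R \right)} = R n + 2 n = 2 n + R n$)
$10833 + \left(35 a{\left(8,8 \right)} + F{\left(4,-5 \right)}\right) = 10833 + \left(35 \cdot 8 \left(2 + 8\right) + 11\right) = 10833 + \left(35 \cdot 8 \cdot 10 + 11\right) = 10833 + \left(35 \cdot 80 + 11\right) = 10833 + \left(2800 + 11\right) = 10833 + 2811 = 13644$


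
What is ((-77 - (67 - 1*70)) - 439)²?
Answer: 263169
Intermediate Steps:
((-77 - (67 - 1*70)) - 439)² = ((-77 - (67 - 70)) - 439)² = ((-77 - 1*(-3)) - 439)² = ((-77 + 3) - 439)² = (-74 - 439)² = (-513)² = 263169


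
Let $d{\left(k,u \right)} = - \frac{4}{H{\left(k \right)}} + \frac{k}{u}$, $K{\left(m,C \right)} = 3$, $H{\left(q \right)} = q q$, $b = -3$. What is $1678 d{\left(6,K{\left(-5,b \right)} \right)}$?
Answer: $\frac{28526}{9} \approx 3169.6$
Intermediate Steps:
$H{\left(q \right)} = q^{2}$
$d{\left(k,u \right)} = - \frac{4}{k^{2}} + \frac{k}{u}$
$1678 d{\left(6,K{\left(-5,b \right)} \right)} = 1678 \left(- \frac{4}{36} + \frac{6}{3}\right) = 1678 \left(\left(-4\right) \frac{1}{36} + 6 \cdot \frac{1}{3}\right) = 1678 \left(- \frac{1}{9} + 2\right) = 1678 \cdot \frac{17}{9} = \frac{28526}{9}$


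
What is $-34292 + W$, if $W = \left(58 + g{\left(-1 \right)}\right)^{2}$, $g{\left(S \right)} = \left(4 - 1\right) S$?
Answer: $-31267$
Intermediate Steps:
$g{\left(S \right)} = 3 S$
$W = 3025$ ($W = \left(58 + 3 \left(-1\right)\right)^{2} = \left(58 - 3\right)^{2} = 55^{2} = 3025$)
$-34292 + W = -34292 + 3025 = -31267$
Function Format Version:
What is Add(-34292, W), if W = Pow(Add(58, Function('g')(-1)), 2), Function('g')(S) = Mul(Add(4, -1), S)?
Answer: -31267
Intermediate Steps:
Function('g')(S) = Mul(3, S)
W = 3025 (W = Pow(Add(58, Mul(3, -1)), 2) = Pow(Add(58, -3), 2) = Pow(55, 2) = 3025)
Add(-34292, W) = Add(-34292, 3025) = -31267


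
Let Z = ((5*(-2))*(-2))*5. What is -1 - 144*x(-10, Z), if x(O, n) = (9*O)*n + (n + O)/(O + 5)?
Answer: 1298591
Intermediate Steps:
Z = 100 (Z = -10*(-2)*5 = 20*5 = 100)
x(O, n) = (O + n)/(5 + O) + 9*O*n (x(O, n) = 9*O*n + (O + n)/(5 + O) = (O + n)/(5 + O) + 9*O*n)
-1 - 144*x(-10, Z) = -1 - 144*(-10 + 100 + 9*100*(-10)² + 45*(-10)*100)/(5 - 10) = -1 - 144*(-10 + 100 + 9*100*100 - 45000)/(-5) = -1 - (-144)*(-10 + 100 + 90000 - 45000)/5 = -1 - (-144)*45090/5 = -1 - 144*(-9018) = -1 + 1298592 = 1298591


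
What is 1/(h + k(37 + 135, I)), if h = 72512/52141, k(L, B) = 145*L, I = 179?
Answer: 52141/1300469052 ≈ 4.0094e-5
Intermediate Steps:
h = 72512/52141 (h = 72512*(1/52141) = 72512/52141 ≈ 1.3907)
1/(h + k(37 + 135, I)) = 1/(72512/52141 + 145*(37 + 135)) = 1/(72512/52141 + 145*172) = 1/(72512/52141 + 24940) = 1/(1300469052/52141) = 52141/1300469052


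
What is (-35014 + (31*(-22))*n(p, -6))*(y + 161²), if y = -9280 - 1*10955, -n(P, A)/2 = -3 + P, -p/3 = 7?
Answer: -385226500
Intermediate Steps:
p = -21 (p = -3*7 = -21)
n(P, A) = 6 - 2*P (n(P, A) = -2*(-3 + P) = 6 - 2*P)
y = -20235 (y = -9280 - 10955 = -20235)
(-35014 + (31*(-22))*n(p, -6))*(y + 161²) = (-35014 + (31*(-22))*(6 - 2*(-21)))*(-20235 + 161²) = (-35014 - 682*(6 + 42))*(-20235 + 25921) = (-35014 - 682*48)*5686 = (-35014 - 32736)*5686 = -67750*5686 = -385226500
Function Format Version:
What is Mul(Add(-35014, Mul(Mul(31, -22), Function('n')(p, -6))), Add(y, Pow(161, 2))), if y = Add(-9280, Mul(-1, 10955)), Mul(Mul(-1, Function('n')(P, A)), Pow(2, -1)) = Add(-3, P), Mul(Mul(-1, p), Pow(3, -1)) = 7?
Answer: -385226500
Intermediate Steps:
p = -21 (p = Mul(-3, 7) = -21)
Function('n')(P, A) = Add(6, Mul(-2, P)) (Function('n')(P, A) = Mul(-2, Add(-3, P)) = Add(6, Mul(-2, P)))
y = -20235 (y = Add(-9280, -10955) = -20235)
Mul(Add(-35014, Mul(Mul(31, -22), Function('n')(p, -6))), Add(y, Pow(161, 2))) = Mul(Add(-35014, Mul(Mul(31, -22), Add(6, Mul(-2, -21)))), Add(-20235, Pow(161, 2))) = Mul(Add(-35014, Mul(-682, Add(6, 42))), Add(-20235, 25921)) = Mul(Add(-35014, Mul(-682, 48)), 5686) = Mul(Add(-35014, -32736), 5686) = Mul(-67750, 5686) = -385226500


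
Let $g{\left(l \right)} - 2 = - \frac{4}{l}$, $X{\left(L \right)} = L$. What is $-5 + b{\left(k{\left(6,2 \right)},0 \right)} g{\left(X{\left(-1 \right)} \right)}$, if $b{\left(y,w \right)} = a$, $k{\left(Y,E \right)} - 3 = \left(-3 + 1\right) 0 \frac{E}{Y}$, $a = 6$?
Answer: $31$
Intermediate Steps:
$g{\left(l \right)} = 2 - \frac{4}{l}$
$k{\left(Y,E \right)} = 3$ ($k{\left(Y,E \right)} = 3 + \left(-3 + 1\right) 0 \frac{E}{Y} = 3 + \left(-2\right) 0 \frac{E}{Y} = 3 + 0 \frac{E}{Y} = 3 + 0 = 3$)
$b{\left(y,w \right)} = 6$
$-5 + b{\left(k{\left(6,2 \right)},0 \right)} g{\left(X{\left(-1 \right)} \right)} = -5 + 6 \left(2 - \frac{4}{-1}\right) = -5 + 6 \left(2 - -4\right) = -5 + 6 \left(2 + 4\right) = -5 + 6 \cdot 6 = -5 + 36 = 31$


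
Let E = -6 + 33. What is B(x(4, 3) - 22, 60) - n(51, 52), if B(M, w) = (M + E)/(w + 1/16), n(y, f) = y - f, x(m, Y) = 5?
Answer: 1121/961 ≈ 1.1665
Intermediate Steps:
E = 27
B(M, w) = (27 + M)/(1/16 + w) (B(M, w) = (M + 27)/(w + 1/16) = (27 + M)/(w + 1/16) = (27 + M)/(1/16 + w))
B(x(4, 3) - 22, 60) - n(51, 52) = 16*(27 + (5 - 22))/(1 + 16*60) - (51 - 1*52) = 16*(27 - 17)/(1 + 960) - (51 - 52) = 16*10/961 - 1*(-1) = 16*(1/961)*10 + 1 = 160/961 + 1 = 1121/961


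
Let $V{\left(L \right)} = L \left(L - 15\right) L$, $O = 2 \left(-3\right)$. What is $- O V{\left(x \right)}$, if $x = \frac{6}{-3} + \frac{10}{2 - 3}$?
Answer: $-23328$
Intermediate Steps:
$O = -6$
$x = -12$ ($x = 6 \left(- \frac{1}{3}\right) + \frac{10}{-1} = -2 + 10 \left(-1\right) = -2 - 10 = -12$)
$V{\left(L \right)} = L^{2} \left(-15 + L\right)$ ($V{\left(L \right)} = L \left(-15 + L\right) L = L^{2} \left(-15 + L\right)$)
$- O V{\left(x \right)} = \left(-1\right) \left(-6\right) \left(-12\right)^{2} \left(-15 - 12\right) = 6 \cdot 144 \left(-27\right) = 6 \left(-3888\right) = -23328$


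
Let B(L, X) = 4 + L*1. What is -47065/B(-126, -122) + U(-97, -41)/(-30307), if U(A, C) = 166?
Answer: 1426378703/3697454 ≈ 385.77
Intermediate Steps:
B(L, X) = 4 + L
-47065/B(-126, -122) + U(-97, -41)/(-30307) = -47065/(4 - 126) + 166/(-30307) = -47065/(-122) + 166*(-1/30307) = -47065*(-1/122) - 166/30307 = 47065/122 - 166/30307 = 1426378703/3697454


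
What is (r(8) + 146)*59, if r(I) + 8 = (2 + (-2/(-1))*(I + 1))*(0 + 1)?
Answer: 9322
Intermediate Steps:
r(I) = -4 + 2*I (r(I) = -8 + (2 + (-2/(-1))*(I + 1))*(0 + 1) = -8 + (2 + (-2*(-1))*(1 + I))*1 = -8 + (2 + 2*(1 + I))*1 = -8 + (2 + (2 + 2*I))*1 = -8 + (4 + 2*I)*1 = -8 + (4 + 2*I) = -4 + 2*I)
(r(8) + 146)*59 = ((-4 + 2*8) + 146)*59 = ((-4 + 16) + 146)*59 = (12 + 146)*59 = 158*59 = 9322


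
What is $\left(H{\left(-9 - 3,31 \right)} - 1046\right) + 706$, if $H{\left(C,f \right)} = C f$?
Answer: $-712$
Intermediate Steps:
$\left(H{\left(-9 - 3,31 \right)} - 1046\right) + 706 = \left(\left(-9 - 3\right) 31 - 1046\right) + 706 = \left(\left(-12\right) 31 - 1046\right) + 706 = \left(-372 - 1046\right) + 706 = -1418 + 706 = -712$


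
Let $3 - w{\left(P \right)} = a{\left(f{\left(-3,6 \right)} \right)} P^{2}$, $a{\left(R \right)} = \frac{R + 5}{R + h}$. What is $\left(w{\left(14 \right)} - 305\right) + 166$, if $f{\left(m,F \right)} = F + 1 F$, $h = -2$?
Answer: $- \frac{2346}{5} \approx -469.2$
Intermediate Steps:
$f{\left(m,F \right)} = 2 F$ ($f{\left(m,F \right)} = F + F = 2 F$)
$a{\left(R \right)} = \frac{5 + R}{-2 + R}$ ($a{\left(R \right)} = \frac{R + 5}{R - 2} = \frac{5 + R}{-2 + R}$)
$w{\left(P \right)} = 3 - \frac{17 P^{2}}{10}$ ($w{\left(P \right)} = 3 - \frac{5 + 2 \cdot 6}{-2 + 2 \cdot 6} P^{2} = 3 - \frac{5 + 12}{-2 + 12} P^{2} = 3 - \frac{1}{10} \cdot 17 P^{2} = 3 - \frac{17 P^{2}}{10}$)
$\left(w{\left(14 \right)} - 305\right) + 166 = \left(\left(3 - \frac{17 \cdot 14^{2}}{10}\right) - 305\right) + 166 = \left(\left(3 - \frac{1666}{5}\right) - 305\right) + 166 = \left(- \frac{1651}{5} - 305\right) + 166 = - \frac{3176}{5} + 166 = - \frac{2346}{5}$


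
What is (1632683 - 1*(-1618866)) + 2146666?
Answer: 5398215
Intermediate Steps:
(1632683 - 1*(-1618866)) + 2146666 = (1632683 + 1618866) + 2146666 = 3251549 + 2146666 = 5398215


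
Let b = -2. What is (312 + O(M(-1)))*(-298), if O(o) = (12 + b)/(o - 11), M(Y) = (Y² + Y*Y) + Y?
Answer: -92678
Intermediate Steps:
M(Y) = Y + 2*Y² (M(Y) = (Y² + Y²) + Y = 2*Y² + Y = Y + 2*Y²)
O(o) = 10/(-11 + o) (O(o) = (12 - 2)/(o - 11) = 10/(-11 + o))
(312 + O(M(-1)))*(-298) = (312 + 10/(-11 - (1 + 2*(-1))))*(-298) = (312 + 10/(-11 - (1 - 2)))*(-298) = (312 + 10/(-11 - 1*(-1)))*(-298) = (312 + 10/(-11 + 1))*(-298) = (312 + 10/(-10))*(-298) = (312 + 10*(-⅒))*(-298) = (312 - 1)*(-298) = 311*(-298) = -92678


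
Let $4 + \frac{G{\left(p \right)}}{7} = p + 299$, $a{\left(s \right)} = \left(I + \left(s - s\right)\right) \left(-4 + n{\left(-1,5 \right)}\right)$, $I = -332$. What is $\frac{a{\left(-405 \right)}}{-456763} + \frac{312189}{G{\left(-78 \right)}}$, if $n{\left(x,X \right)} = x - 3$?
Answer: $\frac{142592349743}{693822997} \approx 205.52$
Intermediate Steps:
$n{\left(x,X \right)} = -3 + x$
$a{\left(s \right)} = 2656$ ($a{\left(s \right)} = \left(-332 + \left(s - s\right)\right) \left(-4 - 4\right) = \left(-332 + 0\right) \left(-4 - 4\right) = \left(-332\right) \left(-8\right) = 2656$)
$G{\left(p \right)} = 2065 + 7 p$ ($G{\left(p \right)} = -28 + 7 \left(p + 299\right) = -28 + 7 \left(299 + p\right) = -28 + \left(2093 + 7 p\right) = 2065 + 7 p$)
$\frac{a{\left(-405 \right)}}{-456763} + \frac{312189}{G{\left(-78 \right)}} = \frac{2656}{-456763} + \frac{312189}{2065 + 7 \left(-78\right)} = 2656 \left(- \frac{1}{456763}\right) + \frac{312189}{2065 - 546} = - \frac{2656}{456763} + \frac{312189}{1519} = \frac{142592349743}{693822997}$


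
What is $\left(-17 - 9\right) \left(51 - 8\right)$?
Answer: $-1118$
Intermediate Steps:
$\left(-17 - 9\right) \left(51 - 8\right) = \left(-26\right) 43 = -1118$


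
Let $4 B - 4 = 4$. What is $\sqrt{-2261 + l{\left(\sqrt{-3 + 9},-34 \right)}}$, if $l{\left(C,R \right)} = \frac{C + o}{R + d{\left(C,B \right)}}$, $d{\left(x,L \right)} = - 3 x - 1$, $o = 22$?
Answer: $\frac{\sqrt{-79157 - 6784 \sqrt{6}}}{\sqrt{35 + 3 \sqrt{6}}} \approx 47.556 i$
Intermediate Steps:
$B = 2$ ($B = 1 + \frac{1}{4} \cdot 4 = 1 + 1 = 2$)
$d{\left(x,L \right)} = -1 - 3 x$
$l{\left(C,R \right)} = \frac{22 + C}{-1 + R - 3 C}$ ($l{\left(C,R \right)} = \frac{C + 22}{R - \left(1 + 3 C\right)} = \frac{22 + C}{-1 + R - 3 C}$)
$\sqrt{-2261 + l{\left(\sqrt{-3 + 9},-34 \right)}} = \sqrt{-2261 + \frac{-22 - \sqrt{-3 + 9}}{1 - -34 + 3 \sqrt{-3 + 9}}} = \sqrt{-2261 + \frac{-22 - \sqrt{6}}{1 + 34 + 3 \sqrt{6}}} = \sqrt{-2261 + \frac{-22 - \sqrt{6}}{35 + 3 \sqrt{6}}}$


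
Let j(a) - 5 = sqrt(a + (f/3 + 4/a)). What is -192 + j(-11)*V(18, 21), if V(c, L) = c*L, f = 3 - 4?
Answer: 1698 + 126*I*sqrt(12738)/11 ≈ 1698.0 + 1292.8*I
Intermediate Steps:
f = -1
V(c, L) = L*c
j(a) = 5 + sqrt(-1/3 + a + 4/a) (j(a) = 5 + sqrt(a + (-1/3 + 4/a)) = 5 + sqrt(-1/3 + a + 4/a))
-192 + j(-11)*V(18, 21) = -192 + (5 + sqrt(-3 + 9*(-11) + 36/(-11))/3)*(21*18) = -192 + (5 + sqrt(-3 - 99 + 36*(-1/11))/3)*378 = -192 + (5 + sqrt(-3 - 99 - 36/11)/3)*378 = -192 + (5 + sqrt(-1158/11)/3)*378 = -192 + (5 + (I*sqrt(12738)/11)/3)*378 = -192 + (5 + I*sqrt(12738)/33)*378 = -192 + (1890 + 126*I*sqrt(12738)/11) = 1698 + 126*I*sqrt(12738)/11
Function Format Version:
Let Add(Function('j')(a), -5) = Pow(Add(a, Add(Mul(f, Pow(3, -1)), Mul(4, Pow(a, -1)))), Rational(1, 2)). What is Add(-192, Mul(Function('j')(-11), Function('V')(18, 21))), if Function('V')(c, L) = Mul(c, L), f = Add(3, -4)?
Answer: Add(1698, Mul(Rational(126, 11), I, Pow(12738, Rational(1, 2)))) ≈ Add(1698.0, Mul(1292.8, I))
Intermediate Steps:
f = -1
Function('V')(c, L) = Mul(L, c)
Function('j')(a) = Add(5, Pow(Add(Rational(-1, 3), a, Mul(4, Pow(a, -1))), Rational(1, 2))) (Function('j')(a) = Add(5, Pow(Add(a, Add(Mul(-1, Pow(3, -1)), Mul(4, Pow(a, -1)))), Rational(1, 2))) = Add(5, Pow(Add(a, Add(Mul(-1, Rational(1, 3)), Mul(4, Pow(a, -1)))), Rational(1, 2))) = Add(5, Pow(Add(a, Add(Rational(-1, 3), Mul(4, Pow(a, -1)))), Rational(1, 2))) = Add(5, Pow(Add(Rational(-1, 3), a, Mul(4, Pow(a, -1))), Rational(1, 2))))
Add(-192, Mul(Function('j')(-11), Function('V')(18, 21))) = Add(-192, Mul(Add(5, Mul(Rational(1, 3), Pow(Add(-3, Mul(9, -11), Mul(36, Pow(-11, -1))), Rational(1, 2)))), Mul(21, 18))) = Add(-192, Mul(Add(5, Mul(Rational(1, 3), Pow(Add(-3, -99, Mul(36, Rational(-1, 11))), Rational(1, 2)))), 378)) = Add(-192, Mul(Add(5, Mul(Rational(1, 3), Pow(Add(-3, -99, Rational(-36, 11)), Rational(1, 2)))), 378)) = Add(-192, Mul(Add(5, Mul(Rational(1, 3), Pow(Rational(-1158, 11), Rational(1, 2)))), 378)) = Add(-192, Mul(Add(5, Mul(Rational(1, 3), Mul(Rational(1, 11), I, Pow(12738, Rational(1, 2))))), 378)) = Add(-192, Mul(Add(5, Mul(Rational(1, 33), I, Pow(12738, Rational(1, 2)))), 378)) = Add(-192, Add(1890, Mul(Rational(126, 11), I, Pow(12738, Rational(1, 2))))) = Add(1698, Mul(Rational(126, 11), I, Pow(12738, Rational(1, 2))))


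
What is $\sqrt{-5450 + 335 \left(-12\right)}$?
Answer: $i \sqrt{9470} \approx 97.314 i$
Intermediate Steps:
$\sqrt{-5450 + 335 \left(-12\right)} = \sqrt{-5450 - 4020} = \sqrt{-9470} = i \sqrt{9470}$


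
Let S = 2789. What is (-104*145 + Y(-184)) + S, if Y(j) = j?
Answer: -12475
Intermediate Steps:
(-104*145 + Y(-184)) + S = (-104*145 - 184) + 2789 = (-15080 - 184) + 2789 = -15264 + 2789 = -12475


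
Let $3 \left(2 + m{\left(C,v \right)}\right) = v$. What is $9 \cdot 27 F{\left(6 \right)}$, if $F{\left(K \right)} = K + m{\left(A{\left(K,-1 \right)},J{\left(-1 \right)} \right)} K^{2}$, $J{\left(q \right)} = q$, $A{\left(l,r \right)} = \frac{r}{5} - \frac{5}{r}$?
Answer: $-18954$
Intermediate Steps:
$A{\left(l,r \right)} = - \frac{5}{r} + \frac{r}{5}$ ($A{\left(l,r \right)} = r \frac{1}{5} - \frac{5}{r} = \frac{r}{5} - \frac{5}{r} = - \frac{5}{r} + \frac{r}{5}$)
$m{\left(C,v \right)} = -2 + \frac{v}{3}$
$F{\left(K \right)} = K - \frac{7 K^{2}}{3}$ ($F{\left(K \right)} = K + \left(-2 + \frac{1}{3} \left(-1\right)\right) K^{2} = K + \left(-2 - \frac{1}{3}\right) K^{2} = K - \frac{7 K^{2}}{3}$)
$9 \cdot 27 F{\left(6 \right)} = 9 \cdot 27 \cdot \frac{1}{3} \cdot 6 \left(3 - 42\right) = 243 \cdot \frac{1}{3} \cdot 6 \left(3 - 42\right) = 243 \cdot \frac{1}{3} \cdot 6 \left(-39\right) = 243 \left(-78\right) = -18954$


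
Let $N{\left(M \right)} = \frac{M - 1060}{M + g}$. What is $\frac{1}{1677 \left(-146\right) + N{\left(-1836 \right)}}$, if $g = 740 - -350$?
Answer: $- \frac{373}{91324618} \approx -4.0843 \cdot 10^{-6}$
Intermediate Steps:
$g = 1090$ ($g = 740 + 350 = 1090$)
$N{\left(M \right)} = \frac{-1060 + M}{1090 + M}$ ($N{\left(M \right)} = \frac{M - 1060}{M + 1090} = \frac{-1060 + M}{1090 + M}$)
$\frac{1}{1677 \left(-146\right) + N{\left(-1836 \right)}} = \frac{1}{1677 \left(-146\right) + \frac{-1060 - 1836}{1090 - 1836}} = \frac{1}{-244842 + \frac{1}{-746} \left(-2896\right)} = \frac{1}{-244842 - - \frac{1448}{373}} = \frac{1}{-244842 + \frac{1448}{373}} = \frac{1}{- \frac{91324618}{373}} = - \frac{373}{91324618}$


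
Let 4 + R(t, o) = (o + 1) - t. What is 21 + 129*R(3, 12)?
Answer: 795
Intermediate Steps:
R(t, o) = -3 + o - t (R(t, o) = -4 + ((o + 1) - t) = -4 + ((1 + o) - t) = -4 + (1 + o - t) = -3 + o - t)
21 + 129*R(3, 12) = 21 + 129*(-3 + 12 - 1*3) = 21 + 129*(-3 + 12 - 3) = 21 + 129*6 = 21 + 774 = 795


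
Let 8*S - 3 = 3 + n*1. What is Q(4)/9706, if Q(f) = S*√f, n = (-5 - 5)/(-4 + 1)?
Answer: 7/29118 ≈ 0.00024040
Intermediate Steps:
n = 10/3 (n = -10/(-3) = -10*(-⅓) = 10/3 ≈ 3.3333)
S = 7/6 (S = 3/8 + (3 + (10/3)*1)/8 = 3/8 + (3 + 10/3)/8 = 3/8 + (⅛)*(19/3) = 3/8 + 19/24 = 7/6 ≈ 1.1667)
Q(f) = 7*√f/6
Q(4)/9706 = (7*√4/6)/9706 = ((7/6)*2)*(1/9706) = (7/3)*(1/9706) = 7/29118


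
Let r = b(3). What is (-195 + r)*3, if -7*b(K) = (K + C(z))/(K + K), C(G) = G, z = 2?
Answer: -8195/14 ≈ -585.36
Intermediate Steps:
b(K) = -(2 + K)/(14*K) (b(K) = -(K + 2)/(7*(K + K)) = -(2 + K)/(7*(2*K)) = -(2 + K)*1/(2*K)/7 = -(2 + K)/(14*K))
r = -5/42 (r = (1/14)*(-2 - 1*3)/3 = (1/14)*(⅓)*(-2 - 3) = (1/14)*(⅓)*(-5) = -5/42 ≈ -0.11905)
(-195 + r)*3 = (-195 - 5/42)*3 = -8195/42*3 = -8195/14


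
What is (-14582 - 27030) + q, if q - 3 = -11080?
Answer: -52689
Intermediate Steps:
q = -11077 (q = 3 - 11080 = -11077)
(-14582 - 27030) + q = (-14582 - 27030) - 11077 = -41612 - 11077 = -52689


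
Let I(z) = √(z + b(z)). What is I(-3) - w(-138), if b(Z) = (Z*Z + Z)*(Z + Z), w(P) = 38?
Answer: -38 + I*√39 ≈ -38.0 + 6.245*I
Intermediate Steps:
b(Z) = 2*Z*(Z + Z²) (b(Z) = (Z² + Z)*(2*Z) = (Z + Z²)*(2*Z) = 2*Z*(Z + Z²))
I(z) = √(z + 2*z²*(1 + z))
I(-3) - w(-138) = √(-3*(1 + 2*(-3)*(1 - 3))) - 1*38 = √(-3*(1 + 2*(-3)*(-2))) - 38 = √(-3*(1 + 12)) - 38 = √(-3*13) - 38 = √(-39) - 38 = I*√39 - 38 = -38 + I*√39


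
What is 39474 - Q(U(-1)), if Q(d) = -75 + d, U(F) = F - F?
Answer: 39549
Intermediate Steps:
U(F) = 0
39474 - Q(U(-1)) = 39474 - (-75 + 0) = 39474 - 1*(-75) = 39474 + 75 = 39549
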